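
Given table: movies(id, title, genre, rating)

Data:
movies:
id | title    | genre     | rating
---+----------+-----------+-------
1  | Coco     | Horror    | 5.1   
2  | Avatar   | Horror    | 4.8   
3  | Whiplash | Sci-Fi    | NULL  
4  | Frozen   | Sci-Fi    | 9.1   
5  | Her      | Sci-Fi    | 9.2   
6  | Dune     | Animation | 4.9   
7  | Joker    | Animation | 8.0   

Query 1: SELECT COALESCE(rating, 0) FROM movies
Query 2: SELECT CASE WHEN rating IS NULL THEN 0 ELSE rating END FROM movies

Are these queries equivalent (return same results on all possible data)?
Yes, equivalent

Both queries return: [(0,), (4.8,), (4.9,), (5.1,), (8.0,), (9.1,), (9.2,)]

Reason: COALESCE vs CASE for NULL handling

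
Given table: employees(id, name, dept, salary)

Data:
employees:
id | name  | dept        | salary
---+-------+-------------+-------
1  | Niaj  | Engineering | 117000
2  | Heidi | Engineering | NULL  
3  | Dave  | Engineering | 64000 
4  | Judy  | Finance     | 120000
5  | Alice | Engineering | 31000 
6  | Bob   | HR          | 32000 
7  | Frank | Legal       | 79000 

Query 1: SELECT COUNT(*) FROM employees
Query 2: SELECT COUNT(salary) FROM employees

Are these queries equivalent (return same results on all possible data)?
No, not equivalent

Query 1 returns: [(7,)]
Query 2 returns: [(6,)]

Reason: COUNT(*) includes NULLs, COUNT(column) excludes them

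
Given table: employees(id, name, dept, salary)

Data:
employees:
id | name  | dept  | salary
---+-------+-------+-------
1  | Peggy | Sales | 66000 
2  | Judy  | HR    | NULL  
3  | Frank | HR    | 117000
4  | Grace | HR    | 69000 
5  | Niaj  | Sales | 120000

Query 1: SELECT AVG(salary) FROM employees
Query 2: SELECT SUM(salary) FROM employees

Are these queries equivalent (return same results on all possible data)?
No, not equivalent

Query 1 returns: [(93000.0,)]
Query 2 returns: [(372000,)]

Reason: AVG vs SUM give different aggregate values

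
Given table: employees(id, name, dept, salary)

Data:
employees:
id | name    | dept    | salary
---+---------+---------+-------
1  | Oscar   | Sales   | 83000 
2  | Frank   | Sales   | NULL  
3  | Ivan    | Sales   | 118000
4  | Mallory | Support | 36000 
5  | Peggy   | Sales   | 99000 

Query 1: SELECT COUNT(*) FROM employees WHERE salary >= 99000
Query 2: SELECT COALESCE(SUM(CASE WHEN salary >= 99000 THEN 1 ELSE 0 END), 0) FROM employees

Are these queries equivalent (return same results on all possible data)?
Yes, equivalent

Both queries return: [(2,)]

Reason: COUNT with WHERE vs conditional SUM (COALESCE handles empty-table NULL)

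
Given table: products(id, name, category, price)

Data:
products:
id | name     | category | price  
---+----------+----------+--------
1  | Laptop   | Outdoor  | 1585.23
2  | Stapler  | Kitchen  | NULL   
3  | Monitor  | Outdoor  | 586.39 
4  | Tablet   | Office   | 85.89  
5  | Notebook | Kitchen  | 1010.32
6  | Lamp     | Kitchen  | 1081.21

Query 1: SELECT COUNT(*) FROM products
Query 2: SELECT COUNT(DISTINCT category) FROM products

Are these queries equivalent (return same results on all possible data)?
No, not equivalent

Query 1 returns: [(6,)]
Query 2 returns: [(3,)]

Reason: COUNT(*) counts rows, COUNT(DISTINCT category) counts unique categorys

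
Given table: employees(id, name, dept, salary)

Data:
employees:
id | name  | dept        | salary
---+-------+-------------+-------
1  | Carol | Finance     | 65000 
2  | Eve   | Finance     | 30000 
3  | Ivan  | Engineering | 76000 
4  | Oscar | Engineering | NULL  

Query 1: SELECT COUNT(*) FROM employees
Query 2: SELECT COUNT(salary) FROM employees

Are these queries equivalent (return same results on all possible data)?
No, not equivalent

Query 1 returns: [(4,)]
Query 2 returns: [(3,)]

Reason: COUNT(*) includes NULLs, COUNT(column) excludes them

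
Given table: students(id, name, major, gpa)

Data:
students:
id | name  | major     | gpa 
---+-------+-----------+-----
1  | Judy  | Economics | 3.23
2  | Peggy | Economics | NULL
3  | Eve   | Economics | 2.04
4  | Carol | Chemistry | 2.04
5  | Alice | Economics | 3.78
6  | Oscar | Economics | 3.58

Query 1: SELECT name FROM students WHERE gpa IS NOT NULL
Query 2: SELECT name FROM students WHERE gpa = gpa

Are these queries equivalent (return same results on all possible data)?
Yes, equivalent

Both queries return: [('Alice',), ('Carol',), ('Eve',), ('Judy',), ('Oscar',)]

Reason: IS NOT NULL vs self-equality (both exclude NULLs)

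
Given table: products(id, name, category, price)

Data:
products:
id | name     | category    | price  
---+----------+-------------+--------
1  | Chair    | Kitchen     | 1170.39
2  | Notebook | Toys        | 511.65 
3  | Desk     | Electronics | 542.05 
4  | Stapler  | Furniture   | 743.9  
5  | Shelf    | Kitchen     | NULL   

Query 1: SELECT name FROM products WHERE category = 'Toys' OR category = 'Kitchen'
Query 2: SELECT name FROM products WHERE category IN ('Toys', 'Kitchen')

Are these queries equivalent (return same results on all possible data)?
Yes, equivalent

Both queries return: [('Chair',), ('Notebook',), ('Shelf',)]

Reason: OR vs IN are equivalent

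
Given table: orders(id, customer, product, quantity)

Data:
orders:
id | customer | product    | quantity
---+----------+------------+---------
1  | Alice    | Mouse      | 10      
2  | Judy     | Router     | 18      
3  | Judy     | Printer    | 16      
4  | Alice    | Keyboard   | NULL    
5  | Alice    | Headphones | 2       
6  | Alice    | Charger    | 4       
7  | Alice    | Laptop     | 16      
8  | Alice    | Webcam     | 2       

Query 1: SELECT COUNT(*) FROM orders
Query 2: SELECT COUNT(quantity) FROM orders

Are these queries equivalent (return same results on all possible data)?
No, not equivalent

Query 1 returns: [(8,)]
Query 2 returns: [(7,)]

Reason: COUNT(*) includes NULLs, COUNT(column) excludes them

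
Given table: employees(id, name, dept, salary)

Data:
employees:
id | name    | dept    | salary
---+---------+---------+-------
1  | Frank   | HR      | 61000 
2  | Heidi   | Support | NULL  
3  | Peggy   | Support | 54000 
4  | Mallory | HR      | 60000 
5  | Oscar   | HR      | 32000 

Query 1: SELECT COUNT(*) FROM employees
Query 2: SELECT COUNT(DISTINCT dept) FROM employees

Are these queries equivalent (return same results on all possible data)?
No, not equivalent

Query 1 returns: [(5,)]
Query 2 returns: [(2,)]

Reason: COUNT(*) counts rows, COUNT(DISTINCT dept) counts unique depts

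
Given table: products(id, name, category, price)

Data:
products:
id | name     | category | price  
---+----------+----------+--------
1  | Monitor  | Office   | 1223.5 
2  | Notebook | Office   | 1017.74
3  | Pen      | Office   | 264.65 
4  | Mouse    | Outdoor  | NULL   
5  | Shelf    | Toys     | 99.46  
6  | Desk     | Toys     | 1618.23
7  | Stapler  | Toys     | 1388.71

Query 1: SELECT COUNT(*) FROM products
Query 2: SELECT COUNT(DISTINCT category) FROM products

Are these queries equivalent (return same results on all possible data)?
No, not equivalent

Query 1 returns: [(7,)]
Query 2 returns: [(3,)]

Reason: COUNT(*) counts rows, COUNT(DISTINCT category) counts unique categorys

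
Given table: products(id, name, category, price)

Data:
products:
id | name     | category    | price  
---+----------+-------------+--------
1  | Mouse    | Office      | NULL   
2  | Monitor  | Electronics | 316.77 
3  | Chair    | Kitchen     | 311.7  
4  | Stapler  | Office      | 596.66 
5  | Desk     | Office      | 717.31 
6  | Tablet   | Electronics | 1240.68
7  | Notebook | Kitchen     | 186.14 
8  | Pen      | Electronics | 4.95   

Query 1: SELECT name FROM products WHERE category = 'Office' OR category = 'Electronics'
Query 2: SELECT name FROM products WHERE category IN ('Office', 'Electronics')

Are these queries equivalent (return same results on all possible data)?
Yes, equivalent

Both queries return: [('Desk',), ('Monitor',), ('Mouse',), ('Pen',), ('Stapler',), ('Tablet',)]

Reason: OR vs IN are equivalent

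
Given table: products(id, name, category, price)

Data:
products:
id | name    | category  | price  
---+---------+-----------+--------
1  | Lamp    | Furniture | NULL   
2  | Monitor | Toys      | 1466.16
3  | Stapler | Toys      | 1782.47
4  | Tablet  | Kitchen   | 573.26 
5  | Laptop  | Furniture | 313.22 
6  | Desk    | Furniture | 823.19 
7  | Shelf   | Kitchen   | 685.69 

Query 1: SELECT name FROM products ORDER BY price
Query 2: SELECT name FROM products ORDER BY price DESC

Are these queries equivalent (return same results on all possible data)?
No, not equivalent

Query 1 returns: [('Lamp',), ('Laptop',), ('Tablet',), ('Shelf',), ('Desk',), ('Monitor',), ('Stapler',)]
Query 2 returns: [('Stapler',), ('Monitor',), ('Desk',), ('Shelf',), ('Tablet',), ('Laptop',), ('Lamp',)]

Reason: ASC vs DESC gives opposite ordering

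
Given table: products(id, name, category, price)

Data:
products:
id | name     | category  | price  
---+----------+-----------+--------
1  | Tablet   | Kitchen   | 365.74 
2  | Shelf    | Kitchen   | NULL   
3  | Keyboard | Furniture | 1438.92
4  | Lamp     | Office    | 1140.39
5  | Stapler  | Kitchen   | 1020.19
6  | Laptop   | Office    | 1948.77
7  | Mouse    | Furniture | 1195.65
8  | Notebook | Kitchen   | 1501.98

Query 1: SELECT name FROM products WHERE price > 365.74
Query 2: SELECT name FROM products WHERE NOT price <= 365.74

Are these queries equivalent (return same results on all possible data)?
Yes, equivalent

Both queries return: [('Keyboard',), ('Lamp',), ('Laptop',), ('Mouse',), ('Notebook',), ('Stapler',)]

Reason: Both filter price > 365.74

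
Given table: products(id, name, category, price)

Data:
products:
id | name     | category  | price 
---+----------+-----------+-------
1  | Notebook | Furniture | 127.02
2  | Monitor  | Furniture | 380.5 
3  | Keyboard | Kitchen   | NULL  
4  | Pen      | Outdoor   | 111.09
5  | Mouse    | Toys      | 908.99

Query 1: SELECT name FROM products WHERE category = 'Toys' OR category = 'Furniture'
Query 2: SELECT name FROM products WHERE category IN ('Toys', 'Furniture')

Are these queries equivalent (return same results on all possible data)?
Yes, equivalent

Both queries return: [('Monitor',), ('Mouse',), ('Notebook',)]

Reason: OR vs IN are equivalent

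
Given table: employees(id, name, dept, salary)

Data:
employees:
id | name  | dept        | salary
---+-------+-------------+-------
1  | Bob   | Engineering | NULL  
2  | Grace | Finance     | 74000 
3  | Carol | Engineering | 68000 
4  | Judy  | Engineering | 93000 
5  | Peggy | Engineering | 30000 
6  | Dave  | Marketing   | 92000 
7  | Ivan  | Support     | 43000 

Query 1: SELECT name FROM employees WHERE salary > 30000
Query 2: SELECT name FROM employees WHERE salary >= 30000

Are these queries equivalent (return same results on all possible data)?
No, not equivalent

Query 1 returns: [('Grace',), ('Carol',), ('Judy',), ('Dave',), ('Ivan',)]
Query 2 returns: [('Grace',), ('Carol',), ('Judy',), ('Peggy',), ('Dave',), ('Ivan',)]

Reason: > vs >= gives different results when salary = 30000 exists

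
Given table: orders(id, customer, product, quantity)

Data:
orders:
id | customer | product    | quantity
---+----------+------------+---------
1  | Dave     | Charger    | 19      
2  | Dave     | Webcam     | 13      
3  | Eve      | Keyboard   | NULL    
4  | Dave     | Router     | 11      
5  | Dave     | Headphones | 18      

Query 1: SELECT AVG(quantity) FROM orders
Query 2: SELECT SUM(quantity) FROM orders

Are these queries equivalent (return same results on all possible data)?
No, not equivalent

Query 1 returns: [(15.25,)]
Query 2 returns: [(61,)]

Reason: AVG vs SUM give different aggregate values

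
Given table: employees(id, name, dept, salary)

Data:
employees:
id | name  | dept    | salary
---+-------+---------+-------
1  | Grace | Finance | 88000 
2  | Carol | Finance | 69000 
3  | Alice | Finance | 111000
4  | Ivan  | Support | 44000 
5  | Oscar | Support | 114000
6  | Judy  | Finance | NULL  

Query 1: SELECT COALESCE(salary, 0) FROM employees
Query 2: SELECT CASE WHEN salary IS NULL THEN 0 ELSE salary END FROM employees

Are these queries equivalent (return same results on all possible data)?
Yes, equivalent

Both queries return: [(0,), (44000,), (69000,), (88000,), (111000,), (114000,)]

Reason: COALESCE vs CASE for NULL handling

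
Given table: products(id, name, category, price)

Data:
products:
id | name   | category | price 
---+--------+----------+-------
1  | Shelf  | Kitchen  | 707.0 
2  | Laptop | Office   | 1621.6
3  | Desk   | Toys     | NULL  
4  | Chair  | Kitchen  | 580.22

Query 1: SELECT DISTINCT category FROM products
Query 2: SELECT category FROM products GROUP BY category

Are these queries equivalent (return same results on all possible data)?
Yes, equivalent

Both queries return: [('Kitchen',), ('Office',), ('Toys',)]

Reason: Both get unique categorys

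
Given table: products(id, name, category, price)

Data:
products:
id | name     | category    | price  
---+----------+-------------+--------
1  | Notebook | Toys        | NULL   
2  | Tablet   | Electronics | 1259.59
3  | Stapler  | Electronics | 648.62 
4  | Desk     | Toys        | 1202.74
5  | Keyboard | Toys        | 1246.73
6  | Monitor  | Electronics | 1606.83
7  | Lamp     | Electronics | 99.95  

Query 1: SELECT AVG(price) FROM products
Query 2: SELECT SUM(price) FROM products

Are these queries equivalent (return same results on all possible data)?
No, not equivalent

Query 1 returns: [(1010.7433333333333,)]
Query 2 returns: [(6064.46,)]

Reason: AVG vs SUM give different aggregate values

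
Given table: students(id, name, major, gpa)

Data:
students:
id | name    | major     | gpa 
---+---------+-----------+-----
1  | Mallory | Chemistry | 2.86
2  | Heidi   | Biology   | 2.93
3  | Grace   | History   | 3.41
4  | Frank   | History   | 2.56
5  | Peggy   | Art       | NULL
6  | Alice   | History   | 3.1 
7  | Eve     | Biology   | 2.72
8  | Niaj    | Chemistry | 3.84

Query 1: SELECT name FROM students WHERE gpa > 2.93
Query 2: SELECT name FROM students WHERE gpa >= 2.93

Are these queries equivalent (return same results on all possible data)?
No, not equivalent

Query 1 returns: [('Grace',), ('Alice',), ('Niaj',)]
Query 2 returns: [('Heidi',), ('Grace',), ('Alice',), ('Niaj',)]

Reason: > vs >= gives different results when gpa = 2.93 exists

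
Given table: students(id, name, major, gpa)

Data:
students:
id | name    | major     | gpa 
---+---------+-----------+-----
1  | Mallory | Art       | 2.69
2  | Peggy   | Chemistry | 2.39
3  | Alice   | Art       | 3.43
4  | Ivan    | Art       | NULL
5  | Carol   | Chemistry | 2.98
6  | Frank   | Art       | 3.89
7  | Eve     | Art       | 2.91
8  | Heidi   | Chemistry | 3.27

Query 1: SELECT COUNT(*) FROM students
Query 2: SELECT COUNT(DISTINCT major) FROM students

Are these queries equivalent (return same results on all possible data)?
No, not equivalent

Query 1 returns: [(8,)]
Query 2 returns: [(2,)]

Reason: COUNT(*) counts rows, COUNT(DISTINCT major) counts unique majors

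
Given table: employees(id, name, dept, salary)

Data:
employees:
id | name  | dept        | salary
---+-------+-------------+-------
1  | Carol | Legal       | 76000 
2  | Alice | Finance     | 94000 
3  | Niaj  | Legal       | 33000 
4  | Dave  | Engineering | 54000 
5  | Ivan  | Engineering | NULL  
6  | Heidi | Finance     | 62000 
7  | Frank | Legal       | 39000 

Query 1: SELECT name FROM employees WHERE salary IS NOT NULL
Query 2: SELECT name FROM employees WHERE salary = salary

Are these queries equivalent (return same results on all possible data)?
Yes, equivalent

Both queries return: [('Alice',), ('Carol',), ('Dave',), ('Frank',), ('Heidi',), ('Niaj',)]

Reason: IS NOT NULL vs self-equality (both exclude NULLs)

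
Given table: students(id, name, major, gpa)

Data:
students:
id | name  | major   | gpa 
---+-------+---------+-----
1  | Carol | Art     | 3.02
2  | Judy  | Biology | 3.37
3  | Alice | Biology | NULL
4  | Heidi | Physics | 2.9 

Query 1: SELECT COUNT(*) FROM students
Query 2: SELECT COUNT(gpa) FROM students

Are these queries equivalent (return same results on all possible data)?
No, not equivalent

Query 1 returns: [(4,)]
Query 2 returns: [(3,)]

Reason: COUNT(*) includes NULLs, COUNT(column) excludes them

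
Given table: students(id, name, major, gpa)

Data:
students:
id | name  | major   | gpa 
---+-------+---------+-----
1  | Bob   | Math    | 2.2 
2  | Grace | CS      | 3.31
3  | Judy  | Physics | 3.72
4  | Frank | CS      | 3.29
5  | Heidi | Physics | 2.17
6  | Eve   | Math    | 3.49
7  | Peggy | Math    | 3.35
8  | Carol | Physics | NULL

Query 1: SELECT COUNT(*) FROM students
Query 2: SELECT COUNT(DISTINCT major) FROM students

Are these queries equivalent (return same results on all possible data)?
No, not equivalent

Query 1 returns: [(8,)]
Query 2 returns: [(3,)]

Reason: COUNT(*) counts rows, COUNT(DISTINCT major) counts unique majors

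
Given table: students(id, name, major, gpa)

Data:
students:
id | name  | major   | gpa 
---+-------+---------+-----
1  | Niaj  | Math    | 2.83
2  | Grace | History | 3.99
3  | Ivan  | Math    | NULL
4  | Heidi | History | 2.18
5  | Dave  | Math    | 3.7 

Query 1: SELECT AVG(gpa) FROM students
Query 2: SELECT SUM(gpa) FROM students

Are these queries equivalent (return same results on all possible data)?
No, not equivalent

Query 1 returns: [(3.1750000000000003,)]
Query 2 returns: [(12.700000000000001,)]

Reason: AVG vs SUM give different aggregate values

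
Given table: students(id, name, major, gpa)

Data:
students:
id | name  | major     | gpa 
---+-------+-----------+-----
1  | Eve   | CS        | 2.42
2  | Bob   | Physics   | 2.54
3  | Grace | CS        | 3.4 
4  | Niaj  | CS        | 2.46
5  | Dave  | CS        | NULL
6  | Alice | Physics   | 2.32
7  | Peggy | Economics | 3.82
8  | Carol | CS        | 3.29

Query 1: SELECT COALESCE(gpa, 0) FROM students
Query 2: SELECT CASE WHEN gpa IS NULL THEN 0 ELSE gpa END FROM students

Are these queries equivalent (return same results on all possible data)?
Yes, equivalent

Both queries return: [(0,), (2.32,), (2.42,), (2.46,), (2.54,), (3.29,), (3.4,), (3.82,)]

Reason: COALESCE vs CASE for NULL handling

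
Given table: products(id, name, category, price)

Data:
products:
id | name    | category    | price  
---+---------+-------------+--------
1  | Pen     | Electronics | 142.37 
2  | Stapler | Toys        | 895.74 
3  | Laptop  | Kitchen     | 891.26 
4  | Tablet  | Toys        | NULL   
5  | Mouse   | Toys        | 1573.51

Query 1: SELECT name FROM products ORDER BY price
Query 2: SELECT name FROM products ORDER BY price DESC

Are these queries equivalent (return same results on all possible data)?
No, not equivalent

Query 1 returns: [('Tablet',), ('Pen',), ('Laptop',), ('Stapler',), ('Mouse',)]
Query 2 returns: [('Mouse',), ('Stapler',), ('Laptop',), ('Pen',), ('Tablet',)]

Reason: ASC vs DESC gives opposite ordering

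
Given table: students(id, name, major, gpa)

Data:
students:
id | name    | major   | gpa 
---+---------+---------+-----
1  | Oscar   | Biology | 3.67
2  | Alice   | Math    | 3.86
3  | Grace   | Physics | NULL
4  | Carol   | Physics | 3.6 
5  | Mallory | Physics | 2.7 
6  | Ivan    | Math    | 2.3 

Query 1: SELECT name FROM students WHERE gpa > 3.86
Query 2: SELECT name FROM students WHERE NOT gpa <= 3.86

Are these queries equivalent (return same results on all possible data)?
Yes, equivalent

Both queries return: []

Reason: Both filter gpa > 3.86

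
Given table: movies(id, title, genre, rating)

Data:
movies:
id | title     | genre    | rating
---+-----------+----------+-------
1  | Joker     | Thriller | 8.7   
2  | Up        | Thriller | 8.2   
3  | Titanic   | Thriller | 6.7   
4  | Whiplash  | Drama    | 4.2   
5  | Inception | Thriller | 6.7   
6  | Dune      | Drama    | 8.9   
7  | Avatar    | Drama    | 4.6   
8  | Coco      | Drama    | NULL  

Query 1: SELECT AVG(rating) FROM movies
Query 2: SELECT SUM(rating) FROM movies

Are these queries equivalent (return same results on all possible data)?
No, not equivalent

Query 1 returns: [(6.857142857142857,)]
Query 2 returns: [(48.0,)]

Reason: AVG vs SUM give different aggregate values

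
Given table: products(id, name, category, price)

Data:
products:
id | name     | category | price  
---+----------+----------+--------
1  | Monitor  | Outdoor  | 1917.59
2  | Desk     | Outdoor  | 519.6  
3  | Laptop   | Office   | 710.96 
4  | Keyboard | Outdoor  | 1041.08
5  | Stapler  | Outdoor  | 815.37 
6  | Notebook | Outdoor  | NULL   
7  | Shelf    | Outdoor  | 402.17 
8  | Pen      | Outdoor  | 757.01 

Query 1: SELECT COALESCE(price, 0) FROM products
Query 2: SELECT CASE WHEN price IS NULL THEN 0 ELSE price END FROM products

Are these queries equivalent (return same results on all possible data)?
Yes, equivalent

Both queries return: [(0,), (402.17,), (519.6,), (710.96,), (757.01,), (815.37,), (1041.08,), (1917.59,)]

Reason: COALESCE vs CASE for NULL handling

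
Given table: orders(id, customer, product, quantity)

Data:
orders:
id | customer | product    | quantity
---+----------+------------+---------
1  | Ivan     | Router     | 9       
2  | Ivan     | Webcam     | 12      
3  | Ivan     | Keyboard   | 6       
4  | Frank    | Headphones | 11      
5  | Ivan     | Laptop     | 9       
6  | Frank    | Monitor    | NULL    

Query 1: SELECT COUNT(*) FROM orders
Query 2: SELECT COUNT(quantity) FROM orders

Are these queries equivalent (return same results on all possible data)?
No, not equivalent

Query 1 returns: [(6,)]
Query 2 returns: [(5,)]

Reason: COUNT(*) includes NULLs, COUNT(column) excludes them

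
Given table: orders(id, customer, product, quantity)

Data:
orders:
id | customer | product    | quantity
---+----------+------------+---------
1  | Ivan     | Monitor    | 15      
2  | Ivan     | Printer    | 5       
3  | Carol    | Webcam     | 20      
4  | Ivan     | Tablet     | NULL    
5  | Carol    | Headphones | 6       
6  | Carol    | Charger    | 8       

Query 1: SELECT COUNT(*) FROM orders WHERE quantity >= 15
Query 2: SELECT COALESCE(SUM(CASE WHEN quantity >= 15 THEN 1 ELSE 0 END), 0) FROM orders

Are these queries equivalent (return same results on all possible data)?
Yes, equivalent

Both queries return: [(2,)]

Reason: COUNT with WHERE vs conditional SUM (COALESCE handles empty-table NULL)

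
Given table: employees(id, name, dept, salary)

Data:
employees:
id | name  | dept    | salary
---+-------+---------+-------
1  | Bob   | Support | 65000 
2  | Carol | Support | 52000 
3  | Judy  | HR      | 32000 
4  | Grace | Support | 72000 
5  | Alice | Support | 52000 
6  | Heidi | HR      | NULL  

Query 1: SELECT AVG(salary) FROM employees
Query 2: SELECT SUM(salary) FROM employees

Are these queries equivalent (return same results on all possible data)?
No, not equivalent

Query 1 returns: [(54600.0,)]
Query 2 returns: [(273000,)]

Reason: AVG vs SUM give different aggregate values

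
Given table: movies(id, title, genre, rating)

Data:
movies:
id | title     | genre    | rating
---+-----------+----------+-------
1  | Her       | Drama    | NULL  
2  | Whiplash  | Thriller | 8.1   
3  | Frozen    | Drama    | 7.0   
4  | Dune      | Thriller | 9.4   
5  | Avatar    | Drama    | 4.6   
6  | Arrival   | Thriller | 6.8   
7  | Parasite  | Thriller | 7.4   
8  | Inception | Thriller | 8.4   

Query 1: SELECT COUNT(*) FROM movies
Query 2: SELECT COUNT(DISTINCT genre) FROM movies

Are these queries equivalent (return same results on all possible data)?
No, not equivalent

Query 1 returns: [(8,)]
Query 2 returns: [(2,)]

Reason: COUNT(*) counts rows, COUNT(DISTINCT genre) counts unique genres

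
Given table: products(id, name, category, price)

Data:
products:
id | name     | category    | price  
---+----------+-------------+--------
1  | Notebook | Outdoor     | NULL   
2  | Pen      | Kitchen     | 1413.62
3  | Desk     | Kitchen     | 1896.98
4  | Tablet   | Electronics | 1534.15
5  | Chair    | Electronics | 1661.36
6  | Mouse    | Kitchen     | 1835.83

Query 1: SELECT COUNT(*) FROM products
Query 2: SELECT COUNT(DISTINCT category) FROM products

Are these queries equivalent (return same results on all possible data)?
No, not equivalent

Query 1 returns: [(6,)]
Query 2 returns: [(3,)]

Reason: COUNT(*) counts rows, COUNT(DISTINCT category) counts unique categorys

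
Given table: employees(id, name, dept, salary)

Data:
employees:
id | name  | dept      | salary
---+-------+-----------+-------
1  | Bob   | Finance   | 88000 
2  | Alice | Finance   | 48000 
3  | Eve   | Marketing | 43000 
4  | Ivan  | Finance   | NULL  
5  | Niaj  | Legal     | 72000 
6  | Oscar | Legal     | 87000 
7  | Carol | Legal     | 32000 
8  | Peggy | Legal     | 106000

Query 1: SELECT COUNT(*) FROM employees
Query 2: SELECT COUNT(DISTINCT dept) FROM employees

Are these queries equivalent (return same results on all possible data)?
No, not equivalent

Query 1 returns: [(8,)]
Query 2 returns: [(3,)]

Reason: COUNT(*) counts rows, COUNT(DISTINCT dept) counts unique depts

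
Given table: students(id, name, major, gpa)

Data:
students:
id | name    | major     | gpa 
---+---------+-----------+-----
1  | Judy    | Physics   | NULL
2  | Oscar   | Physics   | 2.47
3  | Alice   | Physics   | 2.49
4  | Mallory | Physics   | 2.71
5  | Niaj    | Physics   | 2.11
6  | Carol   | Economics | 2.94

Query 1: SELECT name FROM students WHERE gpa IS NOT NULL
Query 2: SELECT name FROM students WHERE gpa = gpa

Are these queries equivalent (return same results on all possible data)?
Yes, equivalent

Both queries return: [('Alice',), ('Carol',), ('Mallory',), ('Niaj',), ('Oscar',)]

Reason: IS NOT NULL vs self-equality (both exclude NULLs)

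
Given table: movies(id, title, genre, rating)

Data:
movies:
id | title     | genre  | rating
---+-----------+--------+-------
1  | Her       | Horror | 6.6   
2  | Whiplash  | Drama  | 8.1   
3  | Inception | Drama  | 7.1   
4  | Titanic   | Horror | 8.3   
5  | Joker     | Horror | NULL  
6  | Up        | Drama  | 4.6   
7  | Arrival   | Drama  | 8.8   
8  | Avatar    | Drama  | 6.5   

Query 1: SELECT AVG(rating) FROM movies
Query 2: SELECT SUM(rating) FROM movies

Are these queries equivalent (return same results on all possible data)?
No, not equivalent

Query 1 returns: [(7.142857142857143,)]
Query 2 returns: [(50.0,)]

Reason: AVG vs SUM give different aggregate values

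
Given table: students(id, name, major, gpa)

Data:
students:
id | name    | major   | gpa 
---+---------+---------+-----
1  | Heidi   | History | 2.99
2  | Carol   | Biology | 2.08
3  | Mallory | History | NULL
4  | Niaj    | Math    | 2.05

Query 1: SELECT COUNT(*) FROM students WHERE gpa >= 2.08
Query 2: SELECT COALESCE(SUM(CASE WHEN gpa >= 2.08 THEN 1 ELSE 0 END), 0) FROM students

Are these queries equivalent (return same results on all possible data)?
Yes, equivalent

Both queries return: [(2,)]

Reason: COUNT with WHERE vs conditional SUM (COALESCE handles empty-table NULL)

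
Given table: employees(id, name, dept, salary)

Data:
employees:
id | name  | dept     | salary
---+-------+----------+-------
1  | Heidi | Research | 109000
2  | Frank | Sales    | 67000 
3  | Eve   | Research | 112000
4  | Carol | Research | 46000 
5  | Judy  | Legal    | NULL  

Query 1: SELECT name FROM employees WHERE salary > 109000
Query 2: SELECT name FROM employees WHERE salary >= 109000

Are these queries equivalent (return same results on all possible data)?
No, not equivalent

Query 1 returns: [('Eve',)]
Query 2 returns: [('Heidi',), ('Eve',)]

Reason: > vs >= gives different results when salary = 109000 exists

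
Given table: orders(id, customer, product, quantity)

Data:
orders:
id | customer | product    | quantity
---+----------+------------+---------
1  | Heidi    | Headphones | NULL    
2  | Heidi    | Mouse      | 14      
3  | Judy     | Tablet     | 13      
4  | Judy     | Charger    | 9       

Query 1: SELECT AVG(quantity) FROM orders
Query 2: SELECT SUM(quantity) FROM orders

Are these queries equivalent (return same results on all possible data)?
No, not equivalent

Query 1 returns: [(12.0,)]
Query 2 returns: [(36,)]

Reason: AVG vs SUM give different aggregate values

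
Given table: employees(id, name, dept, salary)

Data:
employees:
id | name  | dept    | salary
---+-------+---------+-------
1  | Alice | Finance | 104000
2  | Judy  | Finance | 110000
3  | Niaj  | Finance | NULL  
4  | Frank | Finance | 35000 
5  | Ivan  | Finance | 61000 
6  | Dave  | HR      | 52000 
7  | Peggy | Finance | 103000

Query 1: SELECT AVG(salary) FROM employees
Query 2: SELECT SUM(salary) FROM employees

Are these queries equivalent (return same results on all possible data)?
No, not equivalent

Query 1 returns: [(77500.0,)]
Query 2 returns: [(465000,)]

Reason: AVG vs SUM give different aggregate values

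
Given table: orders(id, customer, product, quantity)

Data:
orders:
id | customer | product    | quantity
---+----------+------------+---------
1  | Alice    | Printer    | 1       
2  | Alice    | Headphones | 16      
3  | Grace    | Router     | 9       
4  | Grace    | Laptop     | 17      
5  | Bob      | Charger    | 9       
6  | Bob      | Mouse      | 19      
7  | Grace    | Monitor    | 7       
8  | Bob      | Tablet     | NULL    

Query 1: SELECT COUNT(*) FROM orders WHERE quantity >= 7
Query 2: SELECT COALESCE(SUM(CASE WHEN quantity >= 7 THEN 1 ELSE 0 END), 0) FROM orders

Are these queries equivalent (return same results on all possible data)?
Yes, equivalent

Both queries return: [(6,)]

Reason: COUNT with WHERE vs conditional SUM (COALESCE handles empty-table NULL)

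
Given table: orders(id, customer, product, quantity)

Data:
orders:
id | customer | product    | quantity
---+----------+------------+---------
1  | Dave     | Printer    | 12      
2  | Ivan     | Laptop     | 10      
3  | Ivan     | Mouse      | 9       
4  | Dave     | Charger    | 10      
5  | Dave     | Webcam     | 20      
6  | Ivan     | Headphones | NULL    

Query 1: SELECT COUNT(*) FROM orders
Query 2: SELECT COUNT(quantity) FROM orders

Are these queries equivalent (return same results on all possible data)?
No, not equivalent

Query 1 returns: [(6,)]
Query 2 returns: [(5,)]

Reason: COUNT(*) includes NULLs, COUNT(column) excludes them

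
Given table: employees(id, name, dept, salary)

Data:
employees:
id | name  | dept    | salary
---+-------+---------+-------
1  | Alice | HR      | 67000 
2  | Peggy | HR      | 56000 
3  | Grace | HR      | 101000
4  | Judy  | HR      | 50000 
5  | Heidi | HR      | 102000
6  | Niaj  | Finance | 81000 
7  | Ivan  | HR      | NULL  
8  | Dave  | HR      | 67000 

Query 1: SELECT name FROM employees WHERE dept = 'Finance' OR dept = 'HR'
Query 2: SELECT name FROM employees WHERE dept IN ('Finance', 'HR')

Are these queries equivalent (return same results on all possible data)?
Yes, equivalent

Both queries return: [('Alice',), ('Dave',), ('Grace',), ('Heidi',), ('Ivan',), ('Judy',), ('Niaj',), ('Peggy',)]

Reason: OR vs IN are equivalent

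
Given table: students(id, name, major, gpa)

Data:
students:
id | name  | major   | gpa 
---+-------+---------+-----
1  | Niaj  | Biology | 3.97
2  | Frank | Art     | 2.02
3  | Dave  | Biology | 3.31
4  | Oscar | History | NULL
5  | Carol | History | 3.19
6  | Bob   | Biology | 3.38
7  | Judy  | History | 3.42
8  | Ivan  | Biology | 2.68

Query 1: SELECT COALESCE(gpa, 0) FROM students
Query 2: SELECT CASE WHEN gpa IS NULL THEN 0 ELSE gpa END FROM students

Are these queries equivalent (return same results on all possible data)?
Yes, equivalent

Both queries return: [(0,), (2.02,), (2.68,), (3.19,), (3.31,), (3.38,), (3.42,), (3.97,)]

Reason: COALESCE vs CASE for NULL handling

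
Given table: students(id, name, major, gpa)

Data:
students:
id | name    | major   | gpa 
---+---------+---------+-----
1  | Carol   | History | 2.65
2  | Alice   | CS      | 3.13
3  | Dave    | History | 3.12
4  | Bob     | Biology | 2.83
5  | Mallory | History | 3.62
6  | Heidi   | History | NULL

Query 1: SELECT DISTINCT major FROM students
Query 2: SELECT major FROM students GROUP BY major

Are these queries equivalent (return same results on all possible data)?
Yes, equivalent

Both queries return: [('Biology',), ('CS',), ('History',)]

Reason: Both get unique majors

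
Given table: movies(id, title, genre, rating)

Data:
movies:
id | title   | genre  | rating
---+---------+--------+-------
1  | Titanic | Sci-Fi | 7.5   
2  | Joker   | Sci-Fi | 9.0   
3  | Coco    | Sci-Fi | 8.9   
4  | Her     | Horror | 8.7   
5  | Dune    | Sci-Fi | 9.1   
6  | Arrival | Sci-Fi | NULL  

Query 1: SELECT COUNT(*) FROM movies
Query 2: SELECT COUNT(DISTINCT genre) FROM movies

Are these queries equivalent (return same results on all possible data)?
No, not equivalent

Query 1 returns: [(6,)]
Query 2 returns: [(2,)]

Reason: COUNT(*) counts rows, COUNT(DISTINCT genre) counts unique genres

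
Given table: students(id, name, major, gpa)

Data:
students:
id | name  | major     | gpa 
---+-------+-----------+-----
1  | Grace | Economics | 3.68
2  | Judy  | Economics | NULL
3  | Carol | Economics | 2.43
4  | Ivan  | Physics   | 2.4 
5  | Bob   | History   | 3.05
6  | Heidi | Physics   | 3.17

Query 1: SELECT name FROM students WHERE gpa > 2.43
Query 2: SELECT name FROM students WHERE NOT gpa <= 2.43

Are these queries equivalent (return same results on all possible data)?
Yes, equivalent

Both queries return: [('Bob',), ('Grace',), ('Heidi',)]

Reason: Both filter gpa > 2.43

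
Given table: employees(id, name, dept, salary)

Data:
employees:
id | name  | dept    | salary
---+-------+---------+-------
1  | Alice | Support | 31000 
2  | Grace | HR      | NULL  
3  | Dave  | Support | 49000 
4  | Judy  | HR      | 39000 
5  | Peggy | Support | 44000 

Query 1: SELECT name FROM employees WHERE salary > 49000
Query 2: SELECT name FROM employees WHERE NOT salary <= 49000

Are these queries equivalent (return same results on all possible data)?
Yes, equivalent

Both queries return: []

Reason: Both filter salary > 49000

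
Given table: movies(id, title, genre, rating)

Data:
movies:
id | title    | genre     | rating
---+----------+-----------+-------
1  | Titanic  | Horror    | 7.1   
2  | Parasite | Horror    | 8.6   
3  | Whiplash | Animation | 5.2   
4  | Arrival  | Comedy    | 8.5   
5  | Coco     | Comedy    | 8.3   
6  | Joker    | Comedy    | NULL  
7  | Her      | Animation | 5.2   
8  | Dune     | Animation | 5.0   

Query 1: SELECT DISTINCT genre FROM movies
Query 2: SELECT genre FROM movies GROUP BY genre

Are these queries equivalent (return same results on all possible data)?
Yes, equivalent

Both queries return: [('Animation',), ('Comedy',), ('Horror',)]

Reason: Both get unique genres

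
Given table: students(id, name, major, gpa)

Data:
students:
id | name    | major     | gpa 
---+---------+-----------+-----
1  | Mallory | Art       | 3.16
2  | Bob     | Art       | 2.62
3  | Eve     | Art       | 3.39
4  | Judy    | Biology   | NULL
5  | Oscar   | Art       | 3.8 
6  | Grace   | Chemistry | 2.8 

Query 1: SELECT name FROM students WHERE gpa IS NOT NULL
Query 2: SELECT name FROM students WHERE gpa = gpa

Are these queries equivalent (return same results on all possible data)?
Yes, equivalent

Both queries return: [('Bob',), ('Eve',), ('Grace',), ('Mallory',), ('Oscar',)]

Reason: IS NOT NULL vs self-equality (both exclude NULLs)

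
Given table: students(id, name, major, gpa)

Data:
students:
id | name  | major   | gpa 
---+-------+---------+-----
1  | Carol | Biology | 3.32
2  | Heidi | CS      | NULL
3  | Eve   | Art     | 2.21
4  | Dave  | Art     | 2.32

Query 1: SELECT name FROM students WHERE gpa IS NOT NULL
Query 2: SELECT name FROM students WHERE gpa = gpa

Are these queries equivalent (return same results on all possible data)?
Yes, equivalent

Both queries return: [('Carol',), ('Dave',), ('Eve',)]

Reason: IS NOT NULL vs self-equality (both exclude NULLs)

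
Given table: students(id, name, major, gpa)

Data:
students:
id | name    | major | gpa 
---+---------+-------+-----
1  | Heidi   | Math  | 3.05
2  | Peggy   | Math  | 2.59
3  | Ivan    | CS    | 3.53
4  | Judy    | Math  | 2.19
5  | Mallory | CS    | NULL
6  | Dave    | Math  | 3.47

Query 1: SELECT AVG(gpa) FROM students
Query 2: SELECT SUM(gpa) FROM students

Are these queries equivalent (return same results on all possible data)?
No, not equivalent

Query 1 returns: [(2.966,)]
Query 2 returns: [(14.83,)]

Reason: AVG vs SUM give different aggregate values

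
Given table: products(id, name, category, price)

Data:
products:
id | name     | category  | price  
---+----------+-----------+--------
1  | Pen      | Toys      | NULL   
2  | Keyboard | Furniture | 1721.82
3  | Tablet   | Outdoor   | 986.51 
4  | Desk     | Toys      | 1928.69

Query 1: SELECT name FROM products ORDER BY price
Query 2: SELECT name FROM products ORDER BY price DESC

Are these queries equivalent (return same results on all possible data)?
No, not equivalent

Query 1 returns: [('Pen',), ('Tablet',), ('Keyboard',), ('Desk',)]
Query 2 returns: [('Desk',), ('Keyboard',), ('Tablet',), ('Pen',)]

Reason: ASC vs DESC gives opposite ordering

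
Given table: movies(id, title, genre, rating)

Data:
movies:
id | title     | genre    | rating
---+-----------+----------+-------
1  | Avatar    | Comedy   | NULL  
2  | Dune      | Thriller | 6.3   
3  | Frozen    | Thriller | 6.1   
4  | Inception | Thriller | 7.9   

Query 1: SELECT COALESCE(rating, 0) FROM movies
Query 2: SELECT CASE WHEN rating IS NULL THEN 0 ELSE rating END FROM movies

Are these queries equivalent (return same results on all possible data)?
Yes, equivalent

Both queries return: [(0,), (6.1,), (6.3,), (7.9,)]

Reason: COALESCE vs CASE for NULL handling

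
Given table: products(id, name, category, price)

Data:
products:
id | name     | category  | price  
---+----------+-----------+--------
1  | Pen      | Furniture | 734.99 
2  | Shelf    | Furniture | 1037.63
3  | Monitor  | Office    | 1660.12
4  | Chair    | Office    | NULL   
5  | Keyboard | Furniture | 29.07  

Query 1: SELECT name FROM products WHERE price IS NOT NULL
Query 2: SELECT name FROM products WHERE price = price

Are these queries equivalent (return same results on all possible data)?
Yes, equivalent

Both queries return: [('Keyboard',), ('Monitor',), ('Pen',), ('Shelf',)]

Reason: IS NOT NULL vs self-equality (both exclude NULLs)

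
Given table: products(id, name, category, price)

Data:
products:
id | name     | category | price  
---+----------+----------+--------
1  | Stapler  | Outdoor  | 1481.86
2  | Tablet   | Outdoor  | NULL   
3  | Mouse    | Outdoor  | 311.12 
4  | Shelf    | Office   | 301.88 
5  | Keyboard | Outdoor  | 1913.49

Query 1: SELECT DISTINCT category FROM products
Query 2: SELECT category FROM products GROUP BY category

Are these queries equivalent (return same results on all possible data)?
Yes, equivalent

Both queries return: [('Office',), ('Outdoor',)]

Reason: Both get unique categorys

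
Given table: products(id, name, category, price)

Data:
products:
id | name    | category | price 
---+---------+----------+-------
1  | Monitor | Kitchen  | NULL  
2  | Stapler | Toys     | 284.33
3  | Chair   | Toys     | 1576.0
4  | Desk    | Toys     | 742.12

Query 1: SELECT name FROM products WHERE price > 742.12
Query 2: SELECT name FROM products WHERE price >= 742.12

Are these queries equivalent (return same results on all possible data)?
No, not equivalent

Query 1 returns: [('Chair',)]
Query 2 returns: [('Chair',), ('Desk',)]

Reason: > vs >= gives different results when price = 742.12 exists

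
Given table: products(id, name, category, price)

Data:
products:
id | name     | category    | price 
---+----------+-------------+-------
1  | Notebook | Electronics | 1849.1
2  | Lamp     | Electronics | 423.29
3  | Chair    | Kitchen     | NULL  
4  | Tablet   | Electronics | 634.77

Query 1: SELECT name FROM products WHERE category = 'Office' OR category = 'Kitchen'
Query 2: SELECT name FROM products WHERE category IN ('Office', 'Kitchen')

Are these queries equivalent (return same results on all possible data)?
Yes, equivalent

Both queries return: [('Chair',)]

Reason: OR vs IN are equivalent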